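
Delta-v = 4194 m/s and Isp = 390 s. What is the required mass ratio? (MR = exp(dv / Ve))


Ve = 390 * 9.81 = 3825.9 m/s
MR = exp(4194 / 3825.9) = 2.993

2.993


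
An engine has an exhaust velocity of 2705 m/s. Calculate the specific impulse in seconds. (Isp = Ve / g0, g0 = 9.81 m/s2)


Isp = Ve / g0 = 2705 / 9.81 = 275.7 s

275.7 s


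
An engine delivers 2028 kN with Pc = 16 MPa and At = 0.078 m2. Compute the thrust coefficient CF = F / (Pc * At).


CF = 2028000 / (16e6 * 0.078) = 1.62

1.62


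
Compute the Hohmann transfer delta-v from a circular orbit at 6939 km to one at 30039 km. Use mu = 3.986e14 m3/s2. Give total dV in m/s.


V1 = sqrt(mu/r1) = 7579.14 m/s
dV1 = V1*(sqrt(2*r2/(r1+r2)) - 1) = 2081.5 m/s
V2 = sqrt(mu/r2) = 3642.72 m/s
dV2 = V2*(1 - sqrt(2*r1/(r1+r2))) = 1411.11 m/s
Total dV = 3493 m/s

3493 m/s


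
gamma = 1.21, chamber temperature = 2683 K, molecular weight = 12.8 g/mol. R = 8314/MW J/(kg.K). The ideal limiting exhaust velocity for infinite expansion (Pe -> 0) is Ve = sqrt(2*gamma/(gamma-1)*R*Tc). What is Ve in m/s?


R = 8314 / 12.8 = 649.53 J/(kg.K)
Ve = sqrt(2 * 1.21 / (1.21 - 1) * 649.53 * 2683) = 4481 m/s

4481 m/s


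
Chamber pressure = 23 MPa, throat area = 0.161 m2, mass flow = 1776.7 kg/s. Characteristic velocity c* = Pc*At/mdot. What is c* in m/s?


c* = 23e6 * 0.161 / 1776.7 = 2084 m/s

2084 m/s


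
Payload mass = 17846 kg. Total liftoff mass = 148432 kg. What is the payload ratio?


PR = 17846 / 148432 = 0.1202

0.1202


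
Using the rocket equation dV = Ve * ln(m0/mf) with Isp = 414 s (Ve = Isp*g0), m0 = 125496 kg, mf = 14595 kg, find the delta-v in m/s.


Ve = 414 * 9.81 = 4061.34 m/s
dV = 4061.34 * ln(125496/14595) = 8738 m/s

8738 m/s


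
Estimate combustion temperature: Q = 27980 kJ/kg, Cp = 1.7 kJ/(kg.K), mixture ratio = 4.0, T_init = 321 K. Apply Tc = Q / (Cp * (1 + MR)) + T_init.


Tc = 27980 / (1.7 * (1 + 4.0)) + 321 = 3613 K

3613 K


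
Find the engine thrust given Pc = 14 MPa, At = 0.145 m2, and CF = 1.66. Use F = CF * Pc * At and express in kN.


F = 1.66 * 14e6 * 0.145 = 3.3698e+06 N = 3369.8 kN

3369.8 kN


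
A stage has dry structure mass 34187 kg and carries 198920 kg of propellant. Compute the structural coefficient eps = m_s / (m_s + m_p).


eps = 34187 / (34187 + 198920) = 0.1467

0.1467


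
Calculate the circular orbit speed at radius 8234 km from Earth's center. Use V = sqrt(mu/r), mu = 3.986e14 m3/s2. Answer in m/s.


V = sqrt(3.986e14 / 8234000) = 6958 m/s

6958 m/s


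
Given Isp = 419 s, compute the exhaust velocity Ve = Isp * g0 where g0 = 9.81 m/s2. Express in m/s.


Ve = Isp * g0 = 419 * 9.81 = 4110.4 m/s

4110.4 m/s


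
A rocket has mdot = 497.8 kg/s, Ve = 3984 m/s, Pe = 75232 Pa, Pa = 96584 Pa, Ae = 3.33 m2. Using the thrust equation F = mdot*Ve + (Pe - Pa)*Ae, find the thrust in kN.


F = 497.8 * 3984 + (75232 - 96584) * 3.33 = 1.9121e+06 N = 1912.1 kN

1912.1 kN


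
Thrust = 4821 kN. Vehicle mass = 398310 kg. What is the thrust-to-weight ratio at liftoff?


TWR = 4821000 / (398310 * 9.81) = 1.23

1.23


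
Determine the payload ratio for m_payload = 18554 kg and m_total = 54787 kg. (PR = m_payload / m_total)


PR = 18554 / 54787 = 0.3387

0.3387


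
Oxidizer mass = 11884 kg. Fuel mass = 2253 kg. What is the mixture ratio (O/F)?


MR = 11884 / 2253 = 5.27

5.27


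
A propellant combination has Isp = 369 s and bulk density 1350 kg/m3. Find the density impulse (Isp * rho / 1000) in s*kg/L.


rho*Isp = 369 * 1350 / 1000 = 498 s*kg/L

498 s*kg/L


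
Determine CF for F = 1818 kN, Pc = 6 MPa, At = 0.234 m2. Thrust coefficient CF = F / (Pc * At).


CF = 1818000 / (6e6 * 0.234) = 1.29

1.29


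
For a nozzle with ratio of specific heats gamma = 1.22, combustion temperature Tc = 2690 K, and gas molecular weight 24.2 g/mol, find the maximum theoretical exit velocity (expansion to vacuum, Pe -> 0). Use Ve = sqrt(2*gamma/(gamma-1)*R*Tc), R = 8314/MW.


R = 8314 / 24.2 = 343.55 J/(kg.K)
Ve = sqrt(2 * 1.22 / (1.22 - 1) * 343.55 * 2690) = 3202 m/s

3202 m/s


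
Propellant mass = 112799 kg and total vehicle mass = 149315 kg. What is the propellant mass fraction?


PMF = 112799 / 149315 = 0.755

0.755


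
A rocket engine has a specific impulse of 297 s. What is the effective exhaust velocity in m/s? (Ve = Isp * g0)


Ve = Isp * g0 = 297 * 9.81 = 2913.6 m/s

2913.6 m/s


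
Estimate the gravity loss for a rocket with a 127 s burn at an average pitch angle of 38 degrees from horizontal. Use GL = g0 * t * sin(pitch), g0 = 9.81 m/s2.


GL = 9.81 * 127 * sin(38 deg) = 767 m/s

767 m/s


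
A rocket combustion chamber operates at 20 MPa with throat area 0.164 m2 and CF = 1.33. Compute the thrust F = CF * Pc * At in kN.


F = 1.33 * 20e6 * 0.164 = 4.3624e+06 N = 4362.4 kN

4362.4 kN


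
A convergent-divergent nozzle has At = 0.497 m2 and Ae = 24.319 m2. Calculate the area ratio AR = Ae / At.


AR = 24.319 / 0.497 = 48.9

48.9


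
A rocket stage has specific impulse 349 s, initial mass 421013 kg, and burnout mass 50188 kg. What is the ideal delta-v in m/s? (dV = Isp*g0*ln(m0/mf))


Ve = 349 * 9.81 = 3423.69 m/s
dV = 3423.69 * ln(421013/50188) = 7282 m/s

7282 m/s


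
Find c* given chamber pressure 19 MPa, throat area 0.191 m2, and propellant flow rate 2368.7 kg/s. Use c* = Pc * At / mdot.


c* = 19e6 * 0.191 / 2368.7 = 1532 m/s

1532 m/s


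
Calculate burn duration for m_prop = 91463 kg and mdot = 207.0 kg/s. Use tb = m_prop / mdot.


tb = 91463 / 207.0 = 441.9 s

441.9 s


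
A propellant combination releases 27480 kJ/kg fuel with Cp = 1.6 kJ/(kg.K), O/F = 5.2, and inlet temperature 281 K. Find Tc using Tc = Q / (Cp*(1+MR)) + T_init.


Tc = 27480 / (1.6 * (1 + 5.2)) + 281 = 3051 K

3051 K


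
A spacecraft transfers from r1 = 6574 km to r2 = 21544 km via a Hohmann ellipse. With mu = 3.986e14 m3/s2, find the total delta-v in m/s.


V1 = sqrt(mu/r1) = 7786.71 m/s
dV1 = V1*(sqrt(2*r2/(r1+r2)) - 1) = 1852.47 m/s
V2 = sqrt(mu/r2) = 4301.36 m/s
dV2 = V2*(1 - sqrt(2*r1/(r1+r2))) = 1360.03 m/s
Total dV = 3212 m/s

3212 m/s


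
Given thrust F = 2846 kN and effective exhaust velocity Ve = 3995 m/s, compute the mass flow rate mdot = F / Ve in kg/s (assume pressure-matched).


mdot = F / Ve = 2846000 / 3995 = 712.4 kg/s

712.4 kg/s


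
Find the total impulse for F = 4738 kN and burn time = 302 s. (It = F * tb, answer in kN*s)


It = 4738 * 302 = 1430876 kN*s

1430876 kN*s


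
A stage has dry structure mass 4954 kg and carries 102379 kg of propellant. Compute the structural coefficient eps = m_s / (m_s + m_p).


eps = 4954 / (4954 + 102379) = 0.0462

0.0462


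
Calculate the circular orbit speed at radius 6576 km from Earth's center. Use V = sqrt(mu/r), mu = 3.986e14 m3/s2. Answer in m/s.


V = sqrt(3.986e14 / 6576000) = 7786 m/s

7786 m/s


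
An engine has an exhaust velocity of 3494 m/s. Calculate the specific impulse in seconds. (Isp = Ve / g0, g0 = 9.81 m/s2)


Isp = Ve / g0 = 3494 / 9.81 = 356.2 s

356.2 s


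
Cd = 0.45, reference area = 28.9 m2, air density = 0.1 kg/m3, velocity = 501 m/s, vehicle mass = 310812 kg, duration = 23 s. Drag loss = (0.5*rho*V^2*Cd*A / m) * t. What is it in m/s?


D = 0.5 * 0.1 * 501^2 * 0.45 * 28.9 = 163213.4 N
a = 163213.4 / 310812 = 0.5251 m/s2
dV = 0.5251 * 23 = 12.1 m/s

12.1 m/s


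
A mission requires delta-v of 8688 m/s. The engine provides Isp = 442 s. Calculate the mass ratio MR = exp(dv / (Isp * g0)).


Ve = 442 * 9.81 = 4336.02 m/s
MR = exp(8688 / 4336.02) = 7.416

7.416


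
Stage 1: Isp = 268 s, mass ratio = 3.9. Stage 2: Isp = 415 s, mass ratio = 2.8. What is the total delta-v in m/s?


dV1 = 268 * 9.81 * ln(3.9) = 3578.1 m/s
dV2 = 415 * 9.81 * ln(2.8) = 4191.7 m/s
Total dV = 3578.1 + 4191.7 = 7769.8 m/s ~ 7770 m/s

7770 m/s


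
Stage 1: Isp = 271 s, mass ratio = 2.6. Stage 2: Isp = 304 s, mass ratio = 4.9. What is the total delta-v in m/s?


dV1 = 271 * 9.81 * ln(2.6) = 2540.2 m/s
dV2 = 304 * 9.81 * ln(4.9) = 4739.5 m/s
Total dV = 2540.2 + 4739.5 = 7279.7 m/s ~ 7280 m/s

7280 m/s


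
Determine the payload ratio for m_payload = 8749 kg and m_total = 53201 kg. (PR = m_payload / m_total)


PR = 8749 / 53201 = 0.1645

0.1645


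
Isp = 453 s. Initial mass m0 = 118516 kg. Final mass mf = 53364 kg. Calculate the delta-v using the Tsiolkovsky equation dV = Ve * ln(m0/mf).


Ve = 453 * 9.81 = 4443.93 m/s
dV = 4443.93 * ln(118516/53364) = 3546 m/s

3546 m/s


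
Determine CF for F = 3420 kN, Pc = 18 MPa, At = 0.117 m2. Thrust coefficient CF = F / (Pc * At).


CF = 3420000 / (18e6 * 0.117) = 1.62

1.62


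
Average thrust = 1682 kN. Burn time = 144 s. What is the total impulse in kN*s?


It = 1682 * 144 = 242208 kN*s

242208 kN*s


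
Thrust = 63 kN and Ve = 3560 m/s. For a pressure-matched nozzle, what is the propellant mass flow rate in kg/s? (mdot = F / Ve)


mdot = F / Ve = 63000 / 3560 = 17.7 kg/s

17.7 kg/s


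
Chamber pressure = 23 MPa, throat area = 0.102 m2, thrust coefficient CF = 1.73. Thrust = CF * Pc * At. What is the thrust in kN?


F = 1.73 * 23e6 * 0.102 = 4.0586e+06 N = 4058.6 kN

4058.6 kN


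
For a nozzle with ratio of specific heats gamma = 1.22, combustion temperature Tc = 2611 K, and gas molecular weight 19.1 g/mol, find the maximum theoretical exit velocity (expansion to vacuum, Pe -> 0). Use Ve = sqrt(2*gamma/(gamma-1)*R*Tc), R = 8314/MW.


R = 8314 / 19.1 = 435.29 J/(kg.K)
Ve = sqrt(2 * 1.22 / (1.22 - 1) * 435.29 * 2611) = 3550 m/s

3550 m/s


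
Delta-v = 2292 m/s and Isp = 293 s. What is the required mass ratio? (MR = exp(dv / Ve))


Ve = 293 * 9.81 = 2874.33 m/s
MR = exp(2292 / 2874.33) = 2.22

2.22


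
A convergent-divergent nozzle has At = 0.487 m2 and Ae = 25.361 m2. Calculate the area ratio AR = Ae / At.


AR = 25.361 / 0.487 = 52.1

52.1


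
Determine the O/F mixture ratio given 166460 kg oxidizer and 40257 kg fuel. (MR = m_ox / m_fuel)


MR = 166460 / 40257 = 4.13

4.13


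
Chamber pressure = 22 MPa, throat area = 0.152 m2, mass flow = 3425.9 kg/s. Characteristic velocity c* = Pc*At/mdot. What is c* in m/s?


c* = 22e6 * 0.152 / 3425.9 = 976 m/s

976 m/s


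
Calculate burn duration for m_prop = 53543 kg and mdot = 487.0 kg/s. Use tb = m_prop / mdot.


tb = 53543 / 487.0 = 109.9 s

109.9 s


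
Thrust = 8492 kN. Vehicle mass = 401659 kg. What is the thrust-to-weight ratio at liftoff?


TWR = 8492000 / (401659 * 9.81) = 2.16

2.16


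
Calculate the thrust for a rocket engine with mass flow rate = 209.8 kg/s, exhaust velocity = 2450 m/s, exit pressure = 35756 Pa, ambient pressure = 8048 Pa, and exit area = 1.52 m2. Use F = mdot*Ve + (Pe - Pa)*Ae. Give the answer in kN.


F = 209.8 * 2450 + (35756 - 8048) * 1.52 = 556126.0 N = 556.1 kN

556.1 kN


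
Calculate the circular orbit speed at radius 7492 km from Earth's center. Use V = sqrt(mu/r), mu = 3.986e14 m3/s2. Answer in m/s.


V = sqrt(3.986e14 / 7492000) = 7294 m/s

7294 m/s


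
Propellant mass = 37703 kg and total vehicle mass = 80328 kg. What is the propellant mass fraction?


PMF = 37703 / 80328 = 0.469

0.469


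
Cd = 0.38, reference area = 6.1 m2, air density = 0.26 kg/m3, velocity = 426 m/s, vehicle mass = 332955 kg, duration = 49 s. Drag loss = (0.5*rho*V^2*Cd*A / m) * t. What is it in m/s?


D = 0.5 * 0.26 * 426^2 * 0.38 * 6.1 = 54685.98 N
a = 54685.98 / 332955 = 0.1642 m/s2
dV = 0.1642 * 49 = 8.0 m/s

8.0 m/s


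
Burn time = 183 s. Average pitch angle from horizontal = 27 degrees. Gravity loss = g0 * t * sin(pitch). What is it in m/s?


GL = 9.81 * 183 * sin(27 deg) = 815 m/s

815 m/s


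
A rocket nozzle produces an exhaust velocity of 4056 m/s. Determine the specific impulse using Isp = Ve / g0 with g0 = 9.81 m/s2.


Isp = Ve / g0 = 4056 / 9.81 = 413.5 s

413.5 s


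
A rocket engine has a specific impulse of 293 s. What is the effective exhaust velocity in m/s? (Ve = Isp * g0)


Ve = Isp * g0 = 293 * 9.81 = 2874.3 m/s

2874.3 m/s


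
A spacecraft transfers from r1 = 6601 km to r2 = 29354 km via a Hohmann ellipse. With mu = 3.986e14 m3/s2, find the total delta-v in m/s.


V1 = sqrt(mu/r1) = 7770.77 m/s
dV1 = V1*(sqrt(2*r2/(r1+r2)) - 1) = 2158.86 m/s
V2 = sqrt(mu/r2) = 3684.98 m/s
dV2 = V2*(1 - sqrt(2*r1/(r1+r2))) = 1452.05 m/s
Total dV = 3611 m/s

3611 m/s


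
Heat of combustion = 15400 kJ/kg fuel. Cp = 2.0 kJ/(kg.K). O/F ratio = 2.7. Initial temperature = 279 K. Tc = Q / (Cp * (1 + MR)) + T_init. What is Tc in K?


Tc = 15400 / (2.0 * (1 + 2.7)) + 279 = 2360 K

2360 K


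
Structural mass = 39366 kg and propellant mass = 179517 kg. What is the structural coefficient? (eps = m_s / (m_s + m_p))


eps = 39366 / (39366 + 179517) = 0.1798

0.1798


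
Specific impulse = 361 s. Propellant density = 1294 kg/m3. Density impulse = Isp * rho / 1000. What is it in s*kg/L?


rho*Isp = 361 * 1294 / 1000 = 467 s*kg/L

467 s*kg/L


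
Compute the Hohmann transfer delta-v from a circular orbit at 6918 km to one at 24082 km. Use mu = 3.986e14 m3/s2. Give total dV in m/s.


V1 = sqrt(mu/r1) = 7590.64 m/s
dV1 = V1*(sqrt(2*r2/(r1+r2)) - 1) = 1870.83 m/s
V2 = sqrt(mu/r2) = 4068.39 m/s
dV2 = V2*(1 - sqrt(2*r1/(r1+r2))) = 1350.4 m/s
Total dV = 3221 m/s

3221 m/s


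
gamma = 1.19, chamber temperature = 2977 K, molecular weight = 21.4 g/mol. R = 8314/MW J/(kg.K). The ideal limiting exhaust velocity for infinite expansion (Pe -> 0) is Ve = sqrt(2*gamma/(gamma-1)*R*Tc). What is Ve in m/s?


R = 8314 / 21.4 = 388.5 J/(kg.K)
Ve = sqrt(2 * 1.19 / (1.19 - 1) * 388.5 * 2977) = 3806 m/s

3806 m/s


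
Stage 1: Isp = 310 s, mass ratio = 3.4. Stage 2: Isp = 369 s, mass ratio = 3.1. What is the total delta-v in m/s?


dV1 = 310 * 9.81 * ln(3.4) = 3721.6 m/s
dV2 = 369 * 9.81 * ln(3.1) = 4095.6 m/s
Total dV = 3721.6 + 4095.6 = 7817.2 m/s ~ 7817 m/s

7817 m/s


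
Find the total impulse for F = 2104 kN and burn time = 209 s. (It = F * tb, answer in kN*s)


It = 2104 * 209 = 439736 kN*s

439736 kN*s


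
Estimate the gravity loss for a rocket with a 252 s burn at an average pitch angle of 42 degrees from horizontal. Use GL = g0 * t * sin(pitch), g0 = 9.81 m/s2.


GL = 9.81 * 252 * sin(42 deg) = 1654 m/s

1654 m/s


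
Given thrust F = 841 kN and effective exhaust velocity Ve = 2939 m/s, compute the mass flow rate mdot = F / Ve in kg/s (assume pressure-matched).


mdot = F / Ve = 841000 / 2939 = 286.2 kg/s

286.2 kg/s


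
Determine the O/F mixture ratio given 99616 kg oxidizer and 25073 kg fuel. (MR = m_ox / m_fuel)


MR = 99616 / 25073 = 3.97

3.97


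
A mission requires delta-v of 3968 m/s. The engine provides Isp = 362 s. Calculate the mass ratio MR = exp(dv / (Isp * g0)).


Ve = 362 * 9.81 = 3551.22 m/s
MR = exp(3968 / 3551.22) = 3.057

3.057


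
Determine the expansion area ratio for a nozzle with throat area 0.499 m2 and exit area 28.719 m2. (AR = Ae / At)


AR = 28.719 / 0.499 = 57.6

57.6


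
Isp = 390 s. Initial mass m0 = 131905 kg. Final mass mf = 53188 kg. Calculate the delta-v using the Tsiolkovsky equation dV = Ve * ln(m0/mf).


Ve = 390 * 9.81 = 3825.9 m/s
dV = 3825.9 * ln(131905/53188) = 3475 m/s

3475 m/s


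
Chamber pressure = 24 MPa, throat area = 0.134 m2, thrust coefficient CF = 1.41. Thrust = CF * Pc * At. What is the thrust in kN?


F = 1.41 * 24e6 * 0.134 = 4.5346e+06 N = 4534.6 kN

4534.6 kN


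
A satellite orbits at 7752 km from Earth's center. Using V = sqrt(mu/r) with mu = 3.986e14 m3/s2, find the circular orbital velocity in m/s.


V = sqrt(3.986e14 / 7752000) = 7171 m/s

7171 m/s


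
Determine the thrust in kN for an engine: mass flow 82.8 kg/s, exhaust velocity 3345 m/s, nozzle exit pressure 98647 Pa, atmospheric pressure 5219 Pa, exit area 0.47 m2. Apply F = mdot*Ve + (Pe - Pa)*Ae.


F = 82.8 * 3345 + (98647 - 5219) * 0.47 = 320877.0 N = 320.9 kN

320.9 kN


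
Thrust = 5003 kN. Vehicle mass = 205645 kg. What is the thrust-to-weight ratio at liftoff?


TWR = 5003000 / (205645 * 9.81) = 2.48

2.48


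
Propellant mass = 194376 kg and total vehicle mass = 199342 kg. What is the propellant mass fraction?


PMF = 194376 / 199342 = 0.975

0.975


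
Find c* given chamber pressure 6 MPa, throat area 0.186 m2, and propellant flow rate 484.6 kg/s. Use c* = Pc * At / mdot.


c* = 6e6 * 0.186 / 484.6 = 2303 m/s

2303 m/s


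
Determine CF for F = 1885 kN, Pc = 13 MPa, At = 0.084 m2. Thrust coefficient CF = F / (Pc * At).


CF = 1885000 / (13e6 * 0.084) = 1.73

1.73


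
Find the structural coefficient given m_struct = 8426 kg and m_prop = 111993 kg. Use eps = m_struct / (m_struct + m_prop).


eps = 8426 / (8426 + 111993) = 0.07

0.07


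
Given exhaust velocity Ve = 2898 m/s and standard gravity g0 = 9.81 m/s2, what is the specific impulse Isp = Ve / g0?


Isp = Ve / g0 = 2898 / 9.81 = 295.4 s

295.4 s


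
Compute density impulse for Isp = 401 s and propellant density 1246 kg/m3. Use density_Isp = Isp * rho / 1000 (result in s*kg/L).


rho*Isp = 401 * 1246 / 1000 = 500 s*kg/L

500 s*kg/L


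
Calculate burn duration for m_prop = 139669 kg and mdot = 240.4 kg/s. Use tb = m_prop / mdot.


tb = 139669 / 240.4 = 581.0 s

581.0 s


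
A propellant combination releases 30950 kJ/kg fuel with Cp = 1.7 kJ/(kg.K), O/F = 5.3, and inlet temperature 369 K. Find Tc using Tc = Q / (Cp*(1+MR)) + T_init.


Tc = 30950 / (1.7 * (1 + 5.3)) + 369 = 3259 K

3259 K


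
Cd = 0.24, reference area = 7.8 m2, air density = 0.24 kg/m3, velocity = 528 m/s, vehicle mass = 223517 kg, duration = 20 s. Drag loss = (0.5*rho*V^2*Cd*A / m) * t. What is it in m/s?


D = 0.5 * 0.24 * 528^2 * 0.24 * 7.8 = 62626.04 N
a = 62626.04 / 223517 = 0.2802 m/s2
dV = 0.2802 * 20 = 5.6 m/s

5.6 m/s


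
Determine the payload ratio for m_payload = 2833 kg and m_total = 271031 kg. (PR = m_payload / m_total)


PR = 2833 / 271031 = 0.0105

0.0105


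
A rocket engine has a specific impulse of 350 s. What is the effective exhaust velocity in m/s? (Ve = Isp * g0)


Ve = Isp * g0 = 350 * 9.81 = 3433.5 m/s

3433.5 m/s


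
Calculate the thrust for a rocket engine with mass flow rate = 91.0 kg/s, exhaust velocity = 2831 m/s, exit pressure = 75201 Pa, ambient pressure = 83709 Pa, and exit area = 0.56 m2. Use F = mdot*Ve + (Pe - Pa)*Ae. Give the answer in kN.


F = 91.0 * 2831 + (75201 - 83709) * 0.56 = 252857.0 N = 252.9 kN

252.9 kN


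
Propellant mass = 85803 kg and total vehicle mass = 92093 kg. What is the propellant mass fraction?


PMF = 85803 / 92093 = 0.932

0.932


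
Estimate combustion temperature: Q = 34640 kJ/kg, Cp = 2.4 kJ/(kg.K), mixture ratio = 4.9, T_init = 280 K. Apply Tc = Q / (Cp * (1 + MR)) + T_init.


Tc = 34640 / (2.4 * (1 + 4.9)) + 280 = 2726 K

2726 K


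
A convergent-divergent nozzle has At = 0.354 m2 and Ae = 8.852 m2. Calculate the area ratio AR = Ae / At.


AR = 8.852 / 0.354 = 25.0

25.0


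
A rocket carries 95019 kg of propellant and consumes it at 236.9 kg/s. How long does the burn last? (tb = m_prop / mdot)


tb = 95019 / 236.9 = 401.1 s

401.1 s


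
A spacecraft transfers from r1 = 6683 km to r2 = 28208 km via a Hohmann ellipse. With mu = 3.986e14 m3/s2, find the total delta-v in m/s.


V1 = sqrt(mu/r1) = 7722.94 m/s
dV1 = V1*(sqrt(2*r2/(r1+r2)) - 1) = 2097.41 m/s
V2 = sqrt(mu/r2) = 3759.09 m/s
dV2 = V2*(1 - sqrt(2*r1/(r1+r2))) = 1432.46 m/s
Total dV = 3530 m/s

3530 m/s


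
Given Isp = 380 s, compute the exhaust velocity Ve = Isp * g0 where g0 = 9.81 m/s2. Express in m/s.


Ve = Isp * g0 = 380 * 9.81 = 3727.8 m/s

3727.8 m/s


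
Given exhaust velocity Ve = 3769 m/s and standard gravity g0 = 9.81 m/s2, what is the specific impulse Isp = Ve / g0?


Isp = Ve / g0 = 3769 / 9.81 = 384.2 s

384.2 s


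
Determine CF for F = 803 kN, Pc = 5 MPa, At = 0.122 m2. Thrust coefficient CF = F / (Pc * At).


CF = 803000 / (5e6 * 0.122) = 1.32

1.32


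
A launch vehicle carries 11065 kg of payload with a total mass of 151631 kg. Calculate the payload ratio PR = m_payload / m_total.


PR = 11065 / 151631 = 0.073

0.073


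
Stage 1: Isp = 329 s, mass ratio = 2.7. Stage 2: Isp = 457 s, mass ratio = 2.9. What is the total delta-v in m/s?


dV1 = 329 * 9.81 * ln(2.7) = 3205.7 m/s
dV2 = 457 * 9.81 * ln(2.9) = 4773.3 m/s
Total dV = 3205.7 + 4773.3 = 7979.0 m/s ~ 7979 m/s

7979 m/s


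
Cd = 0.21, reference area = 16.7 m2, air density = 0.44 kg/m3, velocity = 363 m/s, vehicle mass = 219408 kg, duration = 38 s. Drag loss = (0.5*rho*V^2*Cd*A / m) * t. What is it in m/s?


D = 0.5 * 0.44 * 363^2 * 0.21 * 16.7 = 101665.05 N
a = 101665.05 / 219408 = 0.4634 m/s2
dV = 0.4634 * 38 = 17.6 m/s

17.6 m/s


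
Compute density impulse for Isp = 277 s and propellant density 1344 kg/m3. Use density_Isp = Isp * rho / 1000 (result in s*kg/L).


rho*Isp = 277 * 1344 / 1000 = 372 s*kg/L

372 s*kg/L


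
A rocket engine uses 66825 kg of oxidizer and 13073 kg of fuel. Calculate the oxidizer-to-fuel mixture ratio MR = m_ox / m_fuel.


MR = 66825 / 13073 = 5.11

5.11


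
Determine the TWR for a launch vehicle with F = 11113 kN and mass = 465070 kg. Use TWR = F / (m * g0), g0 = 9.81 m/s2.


TWR = 11113000 / (465070 * 9.81) = 2.44

2.44


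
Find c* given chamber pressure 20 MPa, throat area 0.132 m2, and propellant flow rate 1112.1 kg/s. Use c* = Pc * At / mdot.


c* = 20e6 * 0.132 / 1112.1 = 2374 m/s

2374 m/s


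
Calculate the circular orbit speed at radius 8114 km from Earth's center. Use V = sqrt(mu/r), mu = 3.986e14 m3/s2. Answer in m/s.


V = sqrt(3.986e14 / 8114000) = 7009 m/s

7009 m/s


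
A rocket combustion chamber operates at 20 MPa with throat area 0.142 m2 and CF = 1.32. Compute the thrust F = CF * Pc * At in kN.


F = 1.32 * 20e6 * 0.142 = 3.7488e+06 N = 3748.8 kN

3748.8 kN


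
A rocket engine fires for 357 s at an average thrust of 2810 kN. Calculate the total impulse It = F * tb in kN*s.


It = 2810 * 357 = 1003170 kN*s

1003170 kN*s


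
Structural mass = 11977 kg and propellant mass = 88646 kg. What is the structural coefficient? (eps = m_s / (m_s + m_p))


eps = 11977 / (11977 + 88646) = 0.119

0.119


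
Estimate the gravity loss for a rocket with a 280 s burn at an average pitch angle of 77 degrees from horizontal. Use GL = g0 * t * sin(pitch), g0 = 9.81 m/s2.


GL = 9.81 * 280 * sin(77 deg) = 2676 m/s

2676 m/s


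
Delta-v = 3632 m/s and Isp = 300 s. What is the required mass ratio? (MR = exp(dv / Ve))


Ve = 300 * 9.81 = 2943.0 m/s
MR = exp(3632 / 2943.0) = 3.435

3.435


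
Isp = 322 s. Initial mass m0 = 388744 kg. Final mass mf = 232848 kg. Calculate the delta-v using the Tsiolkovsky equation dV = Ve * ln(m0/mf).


Ve = 322 * 9.81 = 3158.82 m/s
dV = 3158.82 * ln(388744/232848) = 1619 m/s

1619 m/s


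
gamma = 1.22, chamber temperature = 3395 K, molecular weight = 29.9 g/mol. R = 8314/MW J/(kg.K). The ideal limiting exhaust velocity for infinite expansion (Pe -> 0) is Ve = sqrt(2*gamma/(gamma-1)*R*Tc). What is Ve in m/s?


R = 8314 / 29.9 = 278.06 J/(kg.K)
Ve = sqrt(2 * 1.22 / (1.22 - 1) * 278.06 * 3395) = 3236 m/s

3236 m/s


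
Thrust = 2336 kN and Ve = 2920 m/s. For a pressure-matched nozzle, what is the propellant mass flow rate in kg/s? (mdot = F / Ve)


mdot = F / Ve = 2336000 / 2920 = 800.0 kg/s

800.0 kg/s


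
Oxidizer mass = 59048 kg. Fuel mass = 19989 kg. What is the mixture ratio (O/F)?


MR = 59048 / 19989 = 2.95

2.95


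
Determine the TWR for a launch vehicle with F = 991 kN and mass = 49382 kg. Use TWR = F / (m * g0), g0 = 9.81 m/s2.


TWR = 991000 / (49382 * 9.81) = 2.05

2.05


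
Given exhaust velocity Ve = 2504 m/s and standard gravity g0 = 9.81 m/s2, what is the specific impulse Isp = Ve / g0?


Isp = Ve / g0 = 2504 / 9.81 = 255.2 s

255.2 s


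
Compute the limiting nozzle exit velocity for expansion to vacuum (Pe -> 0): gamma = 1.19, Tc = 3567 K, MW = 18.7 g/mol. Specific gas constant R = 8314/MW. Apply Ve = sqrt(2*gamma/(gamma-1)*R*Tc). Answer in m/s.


R = 8314 / 18.7 = 444.6 J/(kg.K)
Ve = sqrt(2 * 1.19 / (1.19 - 1) * 444.6 * 3567) = 4457 m/s

4457 m/s


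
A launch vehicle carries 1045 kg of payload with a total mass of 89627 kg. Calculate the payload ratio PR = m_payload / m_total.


PR = 1045 / 89627 = 0.0117

0.0117


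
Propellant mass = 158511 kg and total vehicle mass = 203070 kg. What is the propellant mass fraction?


PMF = 158511 / 203070 = 0.781

0.781


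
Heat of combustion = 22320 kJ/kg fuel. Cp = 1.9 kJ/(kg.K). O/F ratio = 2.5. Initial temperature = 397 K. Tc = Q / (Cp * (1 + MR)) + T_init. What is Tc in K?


Tc = 22320 / (1.9 * (1 + 2.5)) + 397 = 3753 K

3753 K


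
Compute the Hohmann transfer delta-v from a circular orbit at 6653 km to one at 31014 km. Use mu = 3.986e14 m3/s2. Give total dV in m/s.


V1 = sqrt(mu/r1) = 7740.34 m/s
dV1 = V1*(sqrt(2*r2/(r1+r2)) - 1) = 2192.5 m/s
V2 = sqrt(mu/r2) = 3585.0 m/s
dV2 = V2*(1 - sqrt(2*r1/(r1+r2))) = 1454.25 m/s
Total dV = 3647 m/s

3647 m/s


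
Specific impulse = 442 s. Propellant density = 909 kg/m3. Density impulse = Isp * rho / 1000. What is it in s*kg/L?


rho*Isp = 442 * 909 / 1000 = 402 s*kg/L

402 s*kg/L


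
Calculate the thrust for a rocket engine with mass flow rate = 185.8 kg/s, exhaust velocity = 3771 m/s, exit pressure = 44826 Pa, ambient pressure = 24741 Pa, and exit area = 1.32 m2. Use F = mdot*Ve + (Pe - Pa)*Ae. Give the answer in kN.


F = 185.8 * 3771 + (44826 - 24741) * 1.32 = 727164.0 N = 727.2 kN

727.2 kN


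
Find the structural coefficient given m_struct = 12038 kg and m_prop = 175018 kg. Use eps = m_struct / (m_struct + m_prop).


eps = 12038 / (12038 + 175018) = 0.0644

0.0644


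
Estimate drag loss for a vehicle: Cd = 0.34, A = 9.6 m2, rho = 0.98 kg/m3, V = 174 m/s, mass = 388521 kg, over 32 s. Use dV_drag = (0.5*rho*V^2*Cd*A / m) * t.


D = 0.5 * 0.98 * 174^2 * 0.34 * 9.6 = 48422.22 N
a = 48422.22 / 388521 = 0.1246 m/s2
dV = 0.1246 * 32 = 4.0 m/s

4.0 m/s


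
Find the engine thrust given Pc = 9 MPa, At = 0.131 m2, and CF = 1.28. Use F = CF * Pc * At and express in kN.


F = 1.28 * 9e6 * 0.131 = 1.5091e+06 N = 1509.1 kN

1509.1 kN


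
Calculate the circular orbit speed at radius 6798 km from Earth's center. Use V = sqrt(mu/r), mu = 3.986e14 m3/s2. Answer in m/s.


V = sqrt(3.986e14 / 6798000) = 7657 m/s

7657 m/s


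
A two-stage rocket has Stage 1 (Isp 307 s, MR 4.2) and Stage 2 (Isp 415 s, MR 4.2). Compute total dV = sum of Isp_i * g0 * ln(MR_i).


dV1 = 307 * 9.81 * ln(4.2) = 4322.0 m/s
dV2 = 415 * 9.81 * ln(4.2) = 5842.4 m/s
Total dV = 4322.0 + 5842.4 = 10164.4 m/s ~ 10164 m/s

10164 m/s


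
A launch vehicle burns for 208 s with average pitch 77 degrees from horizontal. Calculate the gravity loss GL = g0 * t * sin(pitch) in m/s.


GL = 9.81 * 208 * sin(77 deg) = 1988 m/s

1988 m/s


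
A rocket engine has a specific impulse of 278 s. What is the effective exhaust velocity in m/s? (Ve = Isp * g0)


Ve = Isp * g0 = 278 * 9.81 = 2727.2 m/s

2727.2 m/s


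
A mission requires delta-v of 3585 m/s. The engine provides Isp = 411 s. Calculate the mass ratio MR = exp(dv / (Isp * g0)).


Ve = 411 * 9.81 = 4031.91 m/s
MR = exp(3585 / 4031.91) = 2.433

2.433


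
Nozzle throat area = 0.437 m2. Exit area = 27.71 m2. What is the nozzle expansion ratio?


AR = 27.71 / 0.437 = 63.4

63.4


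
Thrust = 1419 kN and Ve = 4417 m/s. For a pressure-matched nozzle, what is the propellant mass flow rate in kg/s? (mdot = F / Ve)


mdot = F / Ve = 1419000 / 4417 = 321.3 kg/s

321.3 kg/s


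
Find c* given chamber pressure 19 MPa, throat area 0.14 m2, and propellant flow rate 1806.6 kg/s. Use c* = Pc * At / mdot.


c* = 19e6 * 0.14 / 1806.6 = 1472 m/s

1472 m/s


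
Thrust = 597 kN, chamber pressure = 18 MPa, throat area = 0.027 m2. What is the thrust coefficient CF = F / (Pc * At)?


CF = 597000 / (18e6 * 0.027) = 1.23

1.23


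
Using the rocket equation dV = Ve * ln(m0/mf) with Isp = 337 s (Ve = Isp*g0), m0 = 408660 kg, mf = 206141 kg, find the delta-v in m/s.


Ve = 337 * 9.81 = 3305.97 m/s
dV = 3305.97 * ln(408660/206141) = 2262 m/s

2262 m/s


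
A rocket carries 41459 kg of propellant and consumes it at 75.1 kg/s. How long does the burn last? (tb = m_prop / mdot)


tb = 41459 / 75.1 = 552.1 s

552.1 s


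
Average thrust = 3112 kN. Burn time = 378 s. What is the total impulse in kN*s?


It = 3112 * 378 = 1176336 kN*s

1176336 kN*s


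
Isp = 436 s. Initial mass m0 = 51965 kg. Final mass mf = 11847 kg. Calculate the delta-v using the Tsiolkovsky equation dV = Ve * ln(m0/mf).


Ve = 436 * 9.81 = 4277.16 m/s
dV = 4277.16 * ln(51965/11847) = 6324 m/s

6324 m/s


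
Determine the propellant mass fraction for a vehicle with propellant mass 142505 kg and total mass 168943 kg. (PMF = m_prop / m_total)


PMF = 142505 / 168943 = 0.844

0.844


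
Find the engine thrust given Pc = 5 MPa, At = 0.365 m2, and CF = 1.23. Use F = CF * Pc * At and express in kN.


F = 1.23 * 5e6 * 0.365 = 2.2448e+06 N = 2244.8 kN

2244.8 kN


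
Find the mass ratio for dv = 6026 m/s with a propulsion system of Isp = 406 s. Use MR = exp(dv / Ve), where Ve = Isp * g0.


Ve = 406 * 9.81 = 3982.86 m/s
MR = exp(6026 / 3982.86) = 4.54

4.54


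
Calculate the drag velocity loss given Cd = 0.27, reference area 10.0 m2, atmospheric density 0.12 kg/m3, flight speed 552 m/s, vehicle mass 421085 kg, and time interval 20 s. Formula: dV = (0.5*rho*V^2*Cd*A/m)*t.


D = 0.5 * 0.12 * 552^2 * 0.27 * 10.0 = 49362.05 N
a = 49362.05 / 421085 = 0.1172 m/s2
dV = 0.1172 * 20 = 2.3 m/s

2.3 m/s


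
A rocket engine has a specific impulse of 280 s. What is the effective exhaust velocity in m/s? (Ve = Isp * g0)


Ve = Isp * g0 = 280 * 9.81 = 2746.8 m/s

2746.8 m/s


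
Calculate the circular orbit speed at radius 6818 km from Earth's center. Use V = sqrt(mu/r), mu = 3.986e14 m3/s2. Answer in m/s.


V = sqrt(3.986e14 / 6818000) = 7646 m/s

7646 m/s


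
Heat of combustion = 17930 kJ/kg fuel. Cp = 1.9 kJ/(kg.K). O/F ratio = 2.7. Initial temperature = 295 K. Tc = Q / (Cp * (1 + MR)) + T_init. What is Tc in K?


Tc = 17930 / (1.9 * (1 + 2.7)) + 295 = 2845 K

2845 K


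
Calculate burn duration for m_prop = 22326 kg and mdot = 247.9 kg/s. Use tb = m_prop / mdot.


tb = 22326 / 247.9 = 90.1 s

90.1 s


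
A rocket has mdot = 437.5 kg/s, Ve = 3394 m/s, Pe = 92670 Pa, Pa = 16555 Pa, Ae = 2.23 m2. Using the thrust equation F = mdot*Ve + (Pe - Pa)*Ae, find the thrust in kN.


F = 437.5 * 3394 + (92670 - 16555) * 2.23 = 1.6546e+06 N = 1654.6 kN

1654.6 kN


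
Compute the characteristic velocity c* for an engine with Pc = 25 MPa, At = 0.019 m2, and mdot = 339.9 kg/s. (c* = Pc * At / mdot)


c* = 25e6 * 0.019 / 339.9 = 1397 m/s

1397 m/s


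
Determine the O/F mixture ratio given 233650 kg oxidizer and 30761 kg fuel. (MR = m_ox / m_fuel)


MR = 233650 / 30761 = 7.6

7.6


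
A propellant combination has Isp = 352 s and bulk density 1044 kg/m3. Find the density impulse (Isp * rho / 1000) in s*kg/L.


rho*Isp = 352 * 1044 / 1000 = 367 s*kg/L

367 s*kg/L


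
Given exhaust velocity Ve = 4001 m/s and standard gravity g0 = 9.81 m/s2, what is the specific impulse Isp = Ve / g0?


Isp = Ve / g0 = 4001 / 9.81 = 407.8 s

407.8 s


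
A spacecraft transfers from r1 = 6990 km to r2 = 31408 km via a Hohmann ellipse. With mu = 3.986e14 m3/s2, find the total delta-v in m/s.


V1 = sqrt(mu/r1) = 7551.44 m/s
dV1 = V1*(sqrt(2*r2/(r1+r2)) - 1) = 2107.08 m/s
V2 = sqrt(mu/r2) = 3562.45 m/s
dV2 = V2*(1 - sqrt(2*r1/(r1+r2))) = 1412.9 m/s
Total dV = 3520 m/s

3520 m/s


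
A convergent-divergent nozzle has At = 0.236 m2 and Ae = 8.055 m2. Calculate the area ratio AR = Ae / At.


AR = 8.055 / 0.236 = 34.1

34.1


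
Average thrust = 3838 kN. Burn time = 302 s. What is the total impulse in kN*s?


It = 3838 * 302 = 1159076 kN*s

1159076 kN*s


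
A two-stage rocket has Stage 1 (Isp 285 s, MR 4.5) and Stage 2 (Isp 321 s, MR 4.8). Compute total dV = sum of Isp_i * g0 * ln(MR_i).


dV1 = 285 * 9.81 * ln(4.5) = 4205.2 m/s
dV2 = 321 * 9.81 * ln(4.8) = 4939.6 m/s
Total dV = 4205.2 + 4939.6 = 9144.8 m/s ~ 9145 m/s

9145 m/s


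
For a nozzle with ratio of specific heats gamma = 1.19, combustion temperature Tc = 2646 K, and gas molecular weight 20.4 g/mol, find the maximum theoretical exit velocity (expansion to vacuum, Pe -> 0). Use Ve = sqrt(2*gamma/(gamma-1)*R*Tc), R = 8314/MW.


R = 8314 / 20.4 = 407.55 J/(kg.K)
Ve = sqrt(2 * 1.19 / (1.19 - 1) * 407.55 * 2646) = 3675 m/s

3675 m/s


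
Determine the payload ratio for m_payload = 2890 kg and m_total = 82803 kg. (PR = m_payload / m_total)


PR = 2890 / 82803 = 0.0349

0.0349


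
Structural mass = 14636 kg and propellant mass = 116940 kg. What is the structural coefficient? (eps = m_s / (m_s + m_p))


eps = 14636 / (14636 + 116940) = 0.1112

0.1112


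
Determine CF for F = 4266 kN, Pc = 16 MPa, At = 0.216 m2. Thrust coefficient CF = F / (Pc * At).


CF = 4266000 / (16e6 * 0.216) = 1.23

1.23


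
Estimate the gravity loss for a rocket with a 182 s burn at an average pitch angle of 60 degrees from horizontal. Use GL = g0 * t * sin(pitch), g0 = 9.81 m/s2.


GL = 9.81 * 182 * sin(60 deg) = 1546 m/s

1546 m/s


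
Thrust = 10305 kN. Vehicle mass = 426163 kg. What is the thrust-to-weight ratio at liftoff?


TWR = 10305000 / (426163 * 9.81) = 2.46

2.46


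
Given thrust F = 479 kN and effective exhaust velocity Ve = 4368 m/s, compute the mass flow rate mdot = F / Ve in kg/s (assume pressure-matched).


mdot = F / Ve = 479000 / 4368 = 109.7 kg/s

109.7 kg/s


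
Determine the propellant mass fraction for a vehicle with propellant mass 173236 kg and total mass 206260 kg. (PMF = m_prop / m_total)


PMF = 173236 / 206260 = 0.84

0.84


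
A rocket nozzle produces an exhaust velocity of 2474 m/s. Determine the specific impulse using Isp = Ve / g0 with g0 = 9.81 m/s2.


Isp = Ve / g0 = 2474 / 9.81 = 252.2 s

252.2 s


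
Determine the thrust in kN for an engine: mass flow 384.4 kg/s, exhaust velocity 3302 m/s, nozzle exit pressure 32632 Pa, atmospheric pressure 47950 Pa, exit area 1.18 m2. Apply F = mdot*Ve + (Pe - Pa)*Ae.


F = 384.4 * 3302 + (32632 - 47950) * 1.18 = 1.2512e+06 N = 1251.2 kN

1251.2 kN


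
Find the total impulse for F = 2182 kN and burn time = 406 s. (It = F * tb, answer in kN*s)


It = 2182 * 406 = 885892 kN*s

885892 kN*s


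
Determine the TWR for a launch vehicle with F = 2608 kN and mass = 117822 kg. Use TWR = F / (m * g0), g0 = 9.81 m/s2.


TWR = 2608000 / (117822 * 9.81) = 2.26

2.26


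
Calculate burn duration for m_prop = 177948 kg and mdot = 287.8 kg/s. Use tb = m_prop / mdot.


tb = 177948 / 287.8 = 618.3 s

618.3 s


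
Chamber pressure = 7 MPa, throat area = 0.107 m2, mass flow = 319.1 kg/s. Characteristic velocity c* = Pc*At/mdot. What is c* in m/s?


c* = 7e6 * 0.107 / 319.1 = 2347 m/s

2347 m/s


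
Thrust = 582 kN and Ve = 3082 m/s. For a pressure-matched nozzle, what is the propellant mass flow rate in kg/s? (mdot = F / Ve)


mdot = F / Ve = 582000 / 3082 = 188.8 kg/s

188.8 kg/s


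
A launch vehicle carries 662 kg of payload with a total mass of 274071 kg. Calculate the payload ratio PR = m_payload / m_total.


PR = 662 / 274071 = 0.0024

0.0024


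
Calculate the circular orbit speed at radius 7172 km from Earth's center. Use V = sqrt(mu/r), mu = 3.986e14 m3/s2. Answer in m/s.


V = sqrt(3.986e14 / 7172000) = 7455 m/s

7455 m/s


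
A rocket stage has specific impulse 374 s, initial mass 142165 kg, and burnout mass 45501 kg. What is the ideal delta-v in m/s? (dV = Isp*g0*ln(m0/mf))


Ve = 374 * 9.81 = 3668.94 m/s
dV = 3668.94 * ln(142165/45501) = 4180 m/s

4180 m/s


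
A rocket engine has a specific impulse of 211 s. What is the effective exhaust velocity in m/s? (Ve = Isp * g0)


Ve = Isp * g0 = 211 * 9.81 = 2069.9 m/s

2069.9 m/s


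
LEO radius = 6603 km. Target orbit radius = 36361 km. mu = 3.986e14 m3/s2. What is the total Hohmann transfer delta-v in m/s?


V1 = sqrt(mu/r1) = 7769.59 m/s
dV1 = V1*(sqrt(2*r2/(r1+r2)) - 1) = 2338.72 m/s
V2 = sqrt(mu/r2) = 3310.94 m/s
dV2 = V2*(1 - sqrt(2*r1/(r1+r2))) = 1475.31 m/s
Total dV = 3814 m/s

3814 m/s


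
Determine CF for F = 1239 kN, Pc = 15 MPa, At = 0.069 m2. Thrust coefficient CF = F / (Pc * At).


CF = 1239000 / (15e6 * 0.069) = 1.2

1.2


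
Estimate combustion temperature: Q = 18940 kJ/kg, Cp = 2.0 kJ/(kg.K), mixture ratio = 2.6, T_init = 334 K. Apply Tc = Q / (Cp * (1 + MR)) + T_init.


Tc = 18940 / (2.0 * (1 + 2.6)) + 334 = 2965 K

2965 K


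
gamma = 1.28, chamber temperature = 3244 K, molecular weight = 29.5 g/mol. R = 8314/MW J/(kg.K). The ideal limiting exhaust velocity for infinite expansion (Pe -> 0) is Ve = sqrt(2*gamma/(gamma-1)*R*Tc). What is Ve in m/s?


R = 8314 / 29.5 = 281.83 J/(kg.K)
Ve = sqrt(2 * 1.28 / (1.28 - 1) * 281.83 * 3244) = 2891 m/s

2891 m/s


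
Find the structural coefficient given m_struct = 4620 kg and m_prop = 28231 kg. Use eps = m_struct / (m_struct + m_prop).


eps = 4620 / (4620 + 28231) = 0.1406

0.1406


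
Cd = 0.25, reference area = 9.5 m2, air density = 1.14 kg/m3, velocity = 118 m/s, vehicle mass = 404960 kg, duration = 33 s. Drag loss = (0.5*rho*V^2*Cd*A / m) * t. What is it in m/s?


D = 0.5 * 1.14 * 118^2 * 0.25 * 9.5 = 18849.61 N
a = 18849.61 / 404960 = 0.0465 m/s2
dV = 0.0465 * 33 = 1.5 m/s

1.5 m/s


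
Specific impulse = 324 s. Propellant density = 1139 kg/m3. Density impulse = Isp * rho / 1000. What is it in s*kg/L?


rho*Isp = 324 * 1139 / 1000 = 369 s*kg/L

369 s*kg/L


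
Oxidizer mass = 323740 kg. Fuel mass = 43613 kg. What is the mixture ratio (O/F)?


MR = 323740 / 43613 = 7.42

7.42


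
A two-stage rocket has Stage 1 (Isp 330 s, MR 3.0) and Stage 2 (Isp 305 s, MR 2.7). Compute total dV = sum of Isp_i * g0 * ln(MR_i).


dV1 = 330 * 9.81 * ln(3.0) = 3556.5 m/s
dV2 = 305 * 9.81 * ln(2.7) = 2971.9 m/s
Total dV = 3556.5 + 2971.9 = 6528.4 m/s ~ 6528 m/s

6528 m/s


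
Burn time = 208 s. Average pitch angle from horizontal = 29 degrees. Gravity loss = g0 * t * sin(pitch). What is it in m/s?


GL = 9.81 * 208 * sin(29 deg) = 989 m/s

989 m/s


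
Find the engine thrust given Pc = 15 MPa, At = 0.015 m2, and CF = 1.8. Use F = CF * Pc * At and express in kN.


F = 1.8 * 15e6 * 0.015 = 405000.0 N = 405.0 kN

405.0 kN


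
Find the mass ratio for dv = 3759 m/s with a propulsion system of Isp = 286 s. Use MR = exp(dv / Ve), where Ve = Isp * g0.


Ve = 286 * 9.81 = 2805.66 m/s
MR = exp(3759 / 2805.66) = 3.818

3.818


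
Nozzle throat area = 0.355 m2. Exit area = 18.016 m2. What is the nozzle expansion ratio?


AR = 18.016 / 0.355 = 50.7

50.7


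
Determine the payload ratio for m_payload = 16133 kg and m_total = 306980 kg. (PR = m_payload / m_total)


PR = 16133 / 306980 = 0.0526

0.0526


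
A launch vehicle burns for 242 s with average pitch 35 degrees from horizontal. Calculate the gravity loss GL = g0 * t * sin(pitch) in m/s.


GL = 9.81 * 242 * sin(35 deg) = 1362 m/s

1362 m/s


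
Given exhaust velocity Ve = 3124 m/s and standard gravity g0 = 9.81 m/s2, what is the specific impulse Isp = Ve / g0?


Isp = Ve / g0 = 3124 / 9.81 = 318.5 s

318.5 s


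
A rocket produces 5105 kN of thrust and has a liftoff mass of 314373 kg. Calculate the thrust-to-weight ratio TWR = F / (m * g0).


TWR = 5105000 / (314373 * 9.81) = 1.66

1.66
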